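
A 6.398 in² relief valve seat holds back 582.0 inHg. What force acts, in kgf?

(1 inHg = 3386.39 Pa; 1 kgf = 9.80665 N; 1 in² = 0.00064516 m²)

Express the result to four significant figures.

829.6 kgf

582.0 inHg × 3386.39 → 1.97088×10⁶ Pa
6.398 in² × 0.00064516 → 0.00412773 m²
F = P × A = 1.97088×10⁶ Pa × 0.00412773 m² = 8135.26 N
8135.26 N ÷ (9.80665 N/kgf) = 829.566 kgf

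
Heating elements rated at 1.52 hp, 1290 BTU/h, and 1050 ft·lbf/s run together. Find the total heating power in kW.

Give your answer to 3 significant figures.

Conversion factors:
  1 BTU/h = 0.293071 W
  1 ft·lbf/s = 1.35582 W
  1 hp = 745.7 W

2.94 kW

1.52 hp × 745.7 → 1133.46 W
1290 BTU/h × 0.293071 → 378.062 W
1050 ft·lbf/s × 1.35582 → 1423.61 W
Combined: 1133.46 + 378.062 + 1423.61 = 2935.13 W
In kW: 2935.13 / 1000 = 2.93513 kW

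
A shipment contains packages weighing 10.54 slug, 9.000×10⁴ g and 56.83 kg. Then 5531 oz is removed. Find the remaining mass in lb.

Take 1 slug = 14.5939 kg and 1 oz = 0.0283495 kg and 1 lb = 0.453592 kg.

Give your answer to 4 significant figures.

10.54 slug × 14.5939 = 153.82 kg
9.000×10⁴ g × 0.001 = 90 kg
56.83 kg (already kg)
5531 oz × 0.0283495 = 156.801 kg
Net: 153.82 + 90 + 56.83 − 156.801 = 143.849 kg
In lb: 143.849 / 0.453592 = 317.133 lb

317.1 lb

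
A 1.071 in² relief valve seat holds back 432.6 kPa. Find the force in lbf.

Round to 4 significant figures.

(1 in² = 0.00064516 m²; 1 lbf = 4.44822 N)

67.20 lbf

432.6 kPa × 1000 → 432600 Pa
1.071 in² × 0.00064516 → 6.90966×10⁻⁴ m²
F = P × A = 432600 Pa × 6.90966×10⁻⁴ m² = 298.912 N
298.912 N ÷ (4.44822 N/lbf) = 67.1981 lbf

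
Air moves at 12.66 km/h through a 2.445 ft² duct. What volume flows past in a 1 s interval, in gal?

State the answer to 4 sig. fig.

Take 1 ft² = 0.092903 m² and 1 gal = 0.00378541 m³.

12.66 km/h × (1/3.6) → 3.51667 m/s
2.445 ft² × 0.092903 → 0.227148 m²
V = v × A × t = 3.51667 m/s × 0.227148 m² × 1 s = 0.798805 m³
0.798805 m³ ÷ (0.00378541 m³/gal) = 211.022 gal

211.0 gal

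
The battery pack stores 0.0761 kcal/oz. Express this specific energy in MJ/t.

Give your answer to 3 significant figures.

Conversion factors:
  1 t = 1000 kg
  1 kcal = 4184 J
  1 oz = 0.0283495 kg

11.2 MJ/t

0.0761 kcal/oz × 4184 J/kcal ÷ 0.0283495 kg/oz = 11231.3 J/kg
11231.3 J/kg ÷ 1000000 J/MJ × 1000 kg/t = 11.2313 MJ/t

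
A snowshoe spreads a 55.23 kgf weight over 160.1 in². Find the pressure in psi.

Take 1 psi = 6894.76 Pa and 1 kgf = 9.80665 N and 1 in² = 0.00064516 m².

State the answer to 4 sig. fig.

55.23 kgf × 9.80665 = 541.621 N
160.1 in² × 0.00064516 = 0.10329 m²
P = F / A = 541.621 N / 0.10329 m² = 5243.69 Pa
5243.69 Pa ÷ (6894.76 Pa/psi) = 0.760533 psi

0.7605 psi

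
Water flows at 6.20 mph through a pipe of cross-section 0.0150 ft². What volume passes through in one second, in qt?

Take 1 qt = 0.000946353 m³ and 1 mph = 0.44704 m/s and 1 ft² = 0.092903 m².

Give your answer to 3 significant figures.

6.20 mph × 0.44704 = 2.77165 m/s
0.0150 ft² × 0.092903 = 0.00139354 m²
V = v × A × t = 2.77165 m/s × 0.00139354 m² × 1 s = 0.00386241 m³
0.00386241 m³ ÷ (0.000946353 m³/qt) = 4.08136 qt

4.08 qt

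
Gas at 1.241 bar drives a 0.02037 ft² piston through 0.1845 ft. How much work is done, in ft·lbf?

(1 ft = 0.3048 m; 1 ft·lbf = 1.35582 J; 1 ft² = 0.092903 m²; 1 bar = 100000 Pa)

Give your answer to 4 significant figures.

1.241 bar → 124100 Pa
0.02037 ft² → 0.00189243 m²
F = P × A = 124100 × 0.00189243 = 234.851 N
0.1845 ft → 0.0562356 m
W = F × d = 234.851 × 0.0562356 = 13.207 J
In ft·lbf: 13.207 / 1.35582 = 9.74097 ft·lbf

9.741 ft·lbf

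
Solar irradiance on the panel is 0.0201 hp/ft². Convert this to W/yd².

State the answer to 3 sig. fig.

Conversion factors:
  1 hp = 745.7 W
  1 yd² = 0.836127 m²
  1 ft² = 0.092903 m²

135 W/yd²

0.0201 hp/ft² × 745.7 W/hp ÷ 0.092903 m²/ft² = 161.336 W/m²
161.336 W/m² × 0.836127 m²/yd² = 134.897 W/yd²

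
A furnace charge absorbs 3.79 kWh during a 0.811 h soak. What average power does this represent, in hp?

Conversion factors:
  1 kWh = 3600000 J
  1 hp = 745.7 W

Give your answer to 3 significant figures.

6.27 hp

3.79 kWh × 3600000 = 1.3644×10⁷ J
0.811 h × 3600 = 2919.6 s
P = E / t = 1.3644×10⁷ J / 2919.6 s = 4673.24 W
4673.24 W ÷ (745.7 W/hp) = 6.26692 hp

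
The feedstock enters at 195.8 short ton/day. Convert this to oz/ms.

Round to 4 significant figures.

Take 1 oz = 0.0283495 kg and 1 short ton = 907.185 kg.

195.8 short ton/day × 907.185 kg/short ton ÷ 86400 s/day = 2.05587 kg/s
2.05587 kg/s ÷ 0.0283495 kg/oz × 0.001 s/ms = 0.0725187 oz/ms

0.07252 oz/ms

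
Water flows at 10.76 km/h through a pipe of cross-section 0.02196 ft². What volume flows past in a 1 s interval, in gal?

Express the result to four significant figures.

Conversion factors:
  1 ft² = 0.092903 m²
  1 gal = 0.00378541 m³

1.611 gal

10.76 km/h × (1/3.6) = 2.98889 m/s
0.02196 ft² × 0.092903 = 0.00204015 m²
V = v × A × t = 2.98889 m/s × 0.00204015 m² × 1 s = 0.00609778 m³
0.00609778 m³ ÷ (0.00378541 m³/gal) = 1.61086 gal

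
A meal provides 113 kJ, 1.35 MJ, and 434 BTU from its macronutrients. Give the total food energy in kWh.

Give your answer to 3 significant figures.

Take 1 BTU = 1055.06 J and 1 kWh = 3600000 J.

0.534 kWh

113 kJ × 1000 → 113000 J
1.35 MJ × 1000000 → 1.35×10⁶ J
434 BTU × 1055.06 → 457896 J
Total: 113000 + 1.35×10⁶ + 457896 = 1.9209×10⁶ J
In kWh: 1.9209×10⁶ / 3600000 = 0.533583 kWh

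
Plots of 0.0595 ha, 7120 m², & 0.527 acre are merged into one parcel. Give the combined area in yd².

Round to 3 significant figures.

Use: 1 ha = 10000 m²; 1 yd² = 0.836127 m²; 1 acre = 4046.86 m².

0.0595 ha × 10000 → 595 m²
7120 m² (already m²)
0.527 acre × 4046.86 → 2132.7 m²
Sum: 595 + 7120 + 2132.7 = 9847.7 m²
In yd²: 9847.7 / 0.836127 = 11777.8 yd²

1.18×10⁴ yd²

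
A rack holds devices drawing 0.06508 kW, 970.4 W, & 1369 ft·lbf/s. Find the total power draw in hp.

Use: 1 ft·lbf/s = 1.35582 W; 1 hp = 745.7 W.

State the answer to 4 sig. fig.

3.878 hp

0.06508 kW × 1000 = 65.08 W
970.4 W (already W)
1369 ft·lbf/s × 1.35582 = 1856.12 W
Combined: 65.08 + 970.4 + 1856.12 = 2891.6 W
In hp: 2891.6 / 745.7 = 3.8777 hp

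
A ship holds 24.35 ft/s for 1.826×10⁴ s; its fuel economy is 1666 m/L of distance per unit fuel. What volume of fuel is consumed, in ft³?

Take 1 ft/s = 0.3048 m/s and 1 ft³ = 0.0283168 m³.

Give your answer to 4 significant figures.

24.35 ft/s → 7.42188 m/s
d = v × t = 7.42188 × 18260 = 135524 m
1666 m/L → 1.666×10⁶ m/m³
V = d / (distance per unit fuel) = 135524 / 1.666×10⁶ = 0.0813469 m³
In ft³: 0.0813469 / 0.0283168 = 2.87274 ft³

2.873 ft³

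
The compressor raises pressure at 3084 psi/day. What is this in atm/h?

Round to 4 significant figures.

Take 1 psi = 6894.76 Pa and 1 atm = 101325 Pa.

3084 psi/day × 6894.76 Pa/psi ÷ 86400 s/day = 246.105 Pa/s
246.105 Pa/s ÷ 101325 Pa/atm × 3600 s/h = 8.74392 atm/h

8.744 atm/h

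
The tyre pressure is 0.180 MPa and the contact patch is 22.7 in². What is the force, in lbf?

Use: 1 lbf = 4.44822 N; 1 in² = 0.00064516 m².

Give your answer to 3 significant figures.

593 lbf

0.180 MPa × 1000000 = 180000 Pa
22.7 in² × 0.00064516 = 0.0146451 m²
F = P × A = 180000 Pa × 0.0146451 m² = 2636.12 N
2636.12 N ÷ (4.44822 N/lbf) = 592.624 lbf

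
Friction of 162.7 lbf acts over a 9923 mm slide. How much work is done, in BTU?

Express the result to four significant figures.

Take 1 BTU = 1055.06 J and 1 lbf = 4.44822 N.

162.7 lbf × 4.44822 = 723.725 N
9923 mm × 0.001 = 9.923 m
W = F × d = 723.725 N × 9.923 m = 7181.52 J
7181.52 J ÷ (1055.06 J/BTU) = 6.80674 BTU

6.807 BTU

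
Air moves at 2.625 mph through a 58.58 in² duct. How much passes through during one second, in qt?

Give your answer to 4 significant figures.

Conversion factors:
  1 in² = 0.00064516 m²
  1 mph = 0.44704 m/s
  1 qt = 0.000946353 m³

2.625 mph × 0.44704 = 1.17348 m/s
58.58 in² × 0.00064516 = 0.0377935 m²
V = v × A × t = 1.17348 m/s × 0.0377935 m² × 1 s = 0.0443499 m³
0.0443499 m³ ÷ (0.000946353 m³/qt) = 46.864 qt

46.86 qt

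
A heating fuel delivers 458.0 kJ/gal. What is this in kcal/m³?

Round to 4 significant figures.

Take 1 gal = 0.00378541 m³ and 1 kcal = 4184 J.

458.0 kJ/gal × 1000 J/kJ ÷ 0.00378541 m³/gal = 1.20991×10⁸ J/m³
1.20991×10⁸ J/m³ ÷ 4184 J/kcal = 28917.5 kcal/m³

2.892×10⁴ kcal/m³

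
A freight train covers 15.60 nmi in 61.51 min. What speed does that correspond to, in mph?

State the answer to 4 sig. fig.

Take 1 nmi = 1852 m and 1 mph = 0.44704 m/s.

15.60 nmi × 1852 = 28891.2 m
61.51 min × 60 = 3690.6 s
v = d / t = 28891.2 m / 3690.6 s = 7.82832 m/s
7.82832 m/s ÷ (0.44704 m/s/mph) = 17.5115 mph

17.51 mph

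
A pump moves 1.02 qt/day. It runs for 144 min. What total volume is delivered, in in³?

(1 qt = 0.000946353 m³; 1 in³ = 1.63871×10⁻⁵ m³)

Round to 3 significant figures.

5.89 in³

1.02 qt/day → 1.11722×10⁻⁸ m³/s
144 min → 8640 s
V = Q × t = 1.11722×10⁻⁸ × 8640 = 9.65278×10⁻⁵ m³
In in³: 9.65278×10⁻⁵ / 1.63871×10⁻⁵ = 5.89047 in³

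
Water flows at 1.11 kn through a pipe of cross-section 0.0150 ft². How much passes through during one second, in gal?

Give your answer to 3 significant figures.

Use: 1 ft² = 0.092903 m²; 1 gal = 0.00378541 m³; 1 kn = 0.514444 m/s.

1.11 kn × 0.514444 = 0.571033 m/s
0.0150 ft² × 0.092903 = 0.00139354 m²
V = v × A × t = 0.571033 m/s × 0.00139354 m² × 1 s = 7.95757×10⁻⁴ m³
7.95757×10⁻⁴ m³ ÷ (0.00378541 m³/gal) = 0.210217 gal

0.210 gal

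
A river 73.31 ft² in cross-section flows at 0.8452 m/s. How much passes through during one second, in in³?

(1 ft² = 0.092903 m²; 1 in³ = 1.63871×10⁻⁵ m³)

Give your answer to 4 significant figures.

73.31 ft² × 0.092903 = 6.81072 m²
V = v × A × t = 0.8452 m/s × 6.81072 m² × 1 s = 5.75642 m³
5.75642 m³ ÷ (1.63871×10⁻⁵ m³/in³) = 351278 in³

3.513×10⁵ in³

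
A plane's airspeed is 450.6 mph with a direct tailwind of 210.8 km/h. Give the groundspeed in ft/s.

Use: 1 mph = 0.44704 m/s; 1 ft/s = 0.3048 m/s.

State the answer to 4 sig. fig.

853.0 ft/s

450.6 mph × 0.44704 → 201.436 m/s
210.8 km/h × (1/3.6) → 58.5556 m/s
Sum: 201.436 + 58.5556 = 259.992 m/s
In ft/s: 259.992 / 0.3048 = 852.992 ft/s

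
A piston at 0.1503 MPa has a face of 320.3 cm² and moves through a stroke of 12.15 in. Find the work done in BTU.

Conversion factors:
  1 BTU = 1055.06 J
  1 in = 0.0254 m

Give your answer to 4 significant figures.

1.408 BTU

0.1503 MPa → 150300 Pa
320.3 cm² → 0.03203 m²
F = P × A = 150300 × 0.03203 = 4814.11 N
12.15 in → 0.30861 m
W = F × d = 4814.11 × 0.30861 = 1485.68 J
In BTU: 1485.68 / 1055.06 = 1.40815 BTU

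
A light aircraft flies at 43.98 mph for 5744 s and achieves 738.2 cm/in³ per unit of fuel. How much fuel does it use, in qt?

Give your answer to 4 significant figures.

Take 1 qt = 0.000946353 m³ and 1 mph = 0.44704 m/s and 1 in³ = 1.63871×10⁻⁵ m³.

264.9 qt

43.98 mph → 19.6608 m/s
d = v × t = 19.6608 × 5744 = 112932 m
738.2 cm/in³ → 450476 m/m³
V = d / (distance per unit fuel) = 112932 / 450476 = 0.250695 m³
In qt: 0.250695 / 0.000946353 = 264.906 qt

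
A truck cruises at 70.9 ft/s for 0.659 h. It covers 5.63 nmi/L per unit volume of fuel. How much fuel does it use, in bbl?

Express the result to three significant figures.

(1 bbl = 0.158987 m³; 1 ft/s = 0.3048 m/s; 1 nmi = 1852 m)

0.0309 bbl

70.9 ft/s → 21.6103 m/s
0.659 h → 2372.4 s
d = v × t = 21.6103 × 2372.4 = 51268.3 m
5.63 nmi/L → 1.04268×10⁷ m/m³
V = d / (distance per unit fuel) = 51268.3 / 1.04268×10⁷ = 0.00491697 m³
In bbl: 0.00491697 / 0.158987 = 0.0309269 bbl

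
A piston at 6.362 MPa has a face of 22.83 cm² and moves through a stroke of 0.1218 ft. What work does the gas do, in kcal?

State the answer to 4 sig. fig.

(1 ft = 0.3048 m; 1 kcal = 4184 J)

6.362 MPa → 6.362×10⁶ Pa
22.83 cm² → 0.002283 m²
F = P × A = 6.362×10⁶ × 0.002283 = 14524.4 N
0.1218 ft → 0.0371246 m
W = F × d = 14524.4 × 0.0371246 = 539.213 J
In kcal: 539.213 / 4184 = 0.128875 kcal

0.1289 kcal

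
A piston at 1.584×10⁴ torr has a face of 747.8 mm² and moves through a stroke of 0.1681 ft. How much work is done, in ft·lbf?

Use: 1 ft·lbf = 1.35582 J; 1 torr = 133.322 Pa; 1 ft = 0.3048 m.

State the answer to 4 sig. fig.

1.584×10⁴ torr → 2.11182×10⁶ Pa
747.8 mm² → 7.478×10⁻⁴ m²
F = P × A = 2.11182×10⁶ × 7.478×10⁻⁴ = 1579.22 N
0.1681 ft → 0.0512369 m
W = F × d = 1579.22 × 0.0512369 = 80.9143 J
In ft·lbf: 80.9143 / 1.35582 = 59.6792 ft·lbf

59.68 ft·lbf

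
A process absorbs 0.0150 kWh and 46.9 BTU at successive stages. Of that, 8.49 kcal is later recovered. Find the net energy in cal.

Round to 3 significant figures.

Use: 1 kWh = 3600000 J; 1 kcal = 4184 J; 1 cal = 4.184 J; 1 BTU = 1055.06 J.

0.0150 kWh × 3600000 = 54000 J
46.9 BTU × 1055.06 = 49482.3 J
8.49 kcal × 4184 = 35522.2 J
Net: 54000 + 49482.3 − 35522.2 = 67960.1 J
In cal: 67960.1 / 4.184 = 16242.9 cal

1.62×10⁴ cal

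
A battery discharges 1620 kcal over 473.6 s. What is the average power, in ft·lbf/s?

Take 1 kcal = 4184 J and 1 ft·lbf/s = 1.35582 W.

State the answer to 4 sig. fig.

1620 kcal × 4184 = 6.77808×10⁶ J
P = E / t = 6.77808×10⁶ J / 473.6 s = 14311.8 W
14311.8 W ÷ (1.35582 W/ft·lbf/s) = 10555.8 ft·lbf/s

1.056×10⁴ ft·lbf/s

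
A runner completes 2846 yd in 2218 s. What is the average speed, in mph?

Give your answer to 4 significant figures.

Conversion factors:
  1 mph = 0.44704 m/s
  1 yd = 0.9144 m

2846 yd × 0.9144 → 2602.38 m
v = d / t = 2602.38 m / 2218 s = 1.1733 m/s
1.1733 m/s ÷ (0.44704 m/s/mph) = 2.6246 mph

2.625 mph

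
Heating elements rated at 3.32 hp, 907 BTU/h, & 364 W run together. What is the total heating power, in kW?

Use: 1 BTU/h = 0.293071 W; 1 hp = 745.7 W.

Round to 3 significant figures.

3.32 hp × 745.7 → 2475.72 W
907 BTU/h × 0.293071 → 265.815 W
364 W (already W)
Total: 2475.72 + 265.815 + 364 = 3105.54 W
In kW: 3105.54 / 1000 = 3.10554 kW

3.11 kW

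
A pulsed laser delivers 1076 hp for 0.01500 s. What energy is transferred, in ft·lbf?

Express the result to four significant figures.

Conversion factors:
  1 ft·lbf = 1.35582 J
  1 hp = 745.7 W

8877 ft·lbf

1076 hp × 745.7 = 802373 W
E = P × t = 802373 W × 0.015 s = 12035.6 J
12035.6 J ÷ (1.35582 J/ft·lbf) = 8876.99 ft·lbf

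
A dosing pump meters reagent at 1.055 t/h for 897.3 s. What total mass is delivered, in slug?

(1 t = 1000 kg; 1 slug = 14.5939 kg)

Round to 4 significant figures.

1.055 t/h → 0.293056 kg/s
m = ṁ × t = 0.293056 × 897.3 = 262.959 kg
In slug: 262.959 / 14.5939 = 18.0184 slug

18.02 slug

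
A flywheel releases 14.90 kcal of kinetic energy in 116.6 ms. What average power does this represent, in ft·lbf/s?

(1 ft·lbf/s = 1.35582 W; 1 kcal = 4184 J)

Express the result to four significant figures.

3.943×10⁵ ft·lbf/s

14.90 kcal × 4184 = 62341.6 J
116.6 ms × 0.001 = 0.1166 s
P = E / t = 62341.6 J / 0.1166 s = 534662 W
534662 W ÷ (1.35582 W/ft·lbf/s) = 394346 ft·lbf/s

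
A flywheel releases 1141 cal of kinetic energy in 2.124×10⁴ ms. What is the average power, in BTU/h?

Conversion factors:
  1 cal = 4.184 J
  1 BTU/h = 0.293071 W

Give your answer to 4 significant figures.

766.9 BTU/h

1141 cal × 4.184 → 4773.94 J
2.124×10⁴ ms × 0.001 → 21.24 s
P = E / t = 4773.94 J / 21.24 s = 224.762 W
224.762 W ÷ (0.293071 W/BTU/h) = 766.92 BTU/h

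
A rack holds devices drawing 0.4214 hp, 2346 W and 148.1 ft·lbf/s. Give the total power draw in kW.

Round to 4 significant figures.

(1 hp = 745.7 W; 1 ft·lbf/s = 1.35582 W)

2.861 kW

0.4214 hp × 745.7 → 314.238 W
2346 W (already W)
148.1 ft·lbf/s × 1.35582 → 200.797 W
Total: 314.238 + 2346 + 200.797 = 2861.04 W
In kW: 2861.04 / 1000 = 2.86104 kW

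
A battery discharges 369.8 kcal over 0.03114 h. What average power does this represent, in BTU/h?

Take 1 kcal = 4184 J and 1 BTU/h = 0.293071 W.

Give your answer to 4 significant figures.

369.8 kcal × 4184 → 1.54724×10⁶ J
0.03114 h × 3600 → 112.104 s
P = E / t = 1.54724×10⁶ J / 112.104 s = 13801.8 W
13801.8 W ÷ (0.293071 W/BTU/h) = 47093.7 BTU/h

4.709×10⁴ BTU/h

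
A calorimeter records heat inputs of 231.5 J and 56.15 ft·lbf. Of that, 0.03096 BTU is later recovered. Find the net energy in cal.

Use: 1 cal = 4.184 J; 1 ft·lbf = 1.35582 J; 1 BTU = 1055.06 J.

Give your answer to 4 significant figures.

65.72 cal

231.5 J (already J)
56.15 ft·lbf × 1.35582 = 76.1293 J
0.03096 BTU × 1055.06 = 32.6647 J
Net: 231.5 + 76.1293 − 32.6647 = 274.965 J
In cal: 274.965 / 4.184 = 65.7182 cal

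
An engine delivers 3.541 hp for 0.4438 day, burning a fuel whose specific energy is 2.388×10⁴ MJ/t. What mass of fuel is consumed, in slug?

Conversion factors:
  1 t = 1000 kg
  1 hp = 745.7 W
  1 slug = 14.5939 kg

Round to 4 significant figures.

3.541 hp → 2640.52 W
0.4438 day → 38344.3 s
E = P × t = 2640.52 × 38344.3 = 1.01249×10⁸ J
2.388×10⁴ MJ/t → 2.388×10⁷ J/kg
m = E / e_s = 1.01249×10⁸ / 2.388×10⁷ = 4.23991 kg
In slug: 4.23991 / 14.5939 = 0.290526 slug

0.2905 slug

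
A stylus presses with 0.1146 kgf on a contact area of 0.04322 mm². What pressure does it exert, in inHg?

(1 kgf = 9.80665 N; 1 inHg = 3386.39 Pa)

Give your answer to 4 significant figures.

0.1146 kgf × 9.80665 → 1.12384 N
0.04322 mm² × 10⁻⁶ → 4.322×10⁻⁸ m²
P = F / A = 1.12384 N / 4.322×10⁻⁸ m² = 2.60028×10⁷ Pa
2.60028×10⁷ Pa ÷ (3386.39 Pa/inHg) = 7678.62 inHg

7679 inHg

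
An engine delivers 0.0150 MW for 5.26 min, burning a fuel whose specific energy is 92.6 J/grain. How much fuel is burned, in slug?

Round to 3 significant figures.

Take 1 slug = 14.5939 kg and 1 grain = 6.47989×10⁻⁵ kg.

0.227 slug

0.0150 MW → 15000 W
5.26 min → 315.6 s
E = P × t = 15000 × 315.6 = 4.734×10⁶ J
92.6 J/grain → 1.42904×10⁶ J/kg
m = E / e_s = 4.734×10⁶ / 1.42904×10⁶ = 3.31271 kg
In slug: 3.31271 / 14.5939 = 0.226993 slug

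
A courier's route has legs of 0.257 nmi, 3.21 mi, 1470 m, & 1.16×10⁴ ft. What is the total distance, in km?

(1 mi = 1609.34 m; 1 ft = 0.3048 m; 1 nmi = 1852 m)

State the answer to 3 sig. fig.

10.6 km

0.257 nmi × 1852 → 475.964 m
3.21 mi × 1609.34 → 5165.98 m
1470 m (already m)
1.16×10⁴ ft × 0.3048 → 3535.68 m
Total: 475.964 + 5165.98 + 1470 + 3535.68 = 10647.6 m
In km: 10647.6 / 1000 = 10.6476 km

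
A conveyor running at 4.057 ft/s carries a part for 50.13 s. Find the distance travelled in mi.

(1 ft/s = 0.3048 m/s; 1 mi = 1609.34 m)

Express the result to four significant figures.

4.057 ft/s × 0.3048 → 1.23657 m/s
d = v × t = 1.23657 m/s × 50.13 s = 61.9893 m
61.9893 m ÷ (1609.34 m/mi) = 0.0385185 mi

0.03852 mi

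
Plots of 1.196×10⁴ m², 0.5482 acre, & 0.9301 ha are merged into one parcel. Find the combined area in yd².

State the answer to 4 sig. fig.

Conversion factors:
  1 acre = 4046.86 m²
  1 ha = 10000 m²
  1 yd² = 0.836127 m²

2.808×10⁴ yd²

1.196×10⁴ m² (already m²)
0.5482 acre × 4046.86 = 2218.49 m²
0.9301 ha × 10000 = 9301 m²
Combined: 11960 + 2218.49 + 9301 = 23479.5 m²
In yd²: 23479.5 / 0.836127 = 28081.3 yd²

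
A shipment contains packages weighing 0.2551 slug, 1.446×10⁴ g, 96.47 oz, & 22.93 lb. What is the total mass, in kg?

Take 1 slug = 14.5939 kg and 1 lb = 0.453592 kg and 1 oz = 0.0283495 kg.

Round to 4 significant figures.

0.2551 slug × 14.5939 → 3.7229 kg
1.446×10⁴ g × 0.001 → 14.46 kg
96.47 oz × 0.0283495 → 2.73488 kg
22.93 lb × 0.453592 → 10.4009 kg
Sum: 3.7229 + 14.46 + 2.73488 + 10.4009 = 31.3187 kg

31.32 kg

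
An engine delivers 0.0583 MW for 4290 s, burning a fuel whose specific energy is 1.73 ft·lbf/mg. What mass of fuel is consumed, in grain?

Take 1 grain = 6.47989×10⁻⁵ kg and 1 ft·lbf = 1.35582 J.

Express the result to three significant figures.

0.0583 MW → 58300 W
E = P × t = 58300 × 4290 = 2.50107×10⁸ J
1.73 ft·lbf/mg → 2.34557×10⁶ J/kg
m = E / e_s = 2.50107×10⁸ / 2.34557×10⁶ = 106.63 kg
In grain: 106.63 / 6.47989×10⁻⁵ = 1.64555×10⁶ grain

1.65×10⁶ grain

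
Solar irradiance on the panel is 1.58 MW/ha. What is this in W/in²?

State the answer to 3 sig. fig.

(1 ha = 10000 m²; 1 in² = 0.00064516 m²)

1.58 MW/ha × 1000000 W/MW ÷ 10000 m²/ha = 158 W/m²
158 W/m² × 0.00064516 m²/in² = 0.101935 W/in²

0.102 W/in²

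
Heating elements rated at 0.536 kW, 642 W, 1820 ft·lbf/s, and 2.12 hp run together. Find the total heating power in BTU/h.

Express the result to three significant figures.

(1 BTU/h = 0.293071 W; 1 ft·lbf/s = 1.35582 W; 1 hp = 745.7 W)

0.536 kW × 1000 → 536 W
642 W (already W)
1820 ft·lbf/s × 1.35582 → 2467.59 W
2.12 hp × 745.7 → 1580.88 W
Combined: 536 + 642 + 2467.59 + 1580.88 = 5226.47 W
In BTU/h: 5226.47 / 0.293071 = 17833.5 BTU/h

1.78×10⁴ BTU/h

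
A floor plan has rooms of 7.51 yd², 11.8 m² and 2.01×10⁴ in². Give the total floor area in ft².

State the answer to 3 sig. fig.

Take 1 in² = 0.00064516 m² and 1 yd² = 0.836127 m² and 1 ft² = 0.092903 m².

7.51 yd² × 0.836127 → 6.27931 m²
11.8 m² (already m²)
2.01×10⁴ in² × 0.00064516 → 12.9677 m²
Sum: 6.27931 + 11.8 + 12.9677 = 31.047 m²
In ft²: 31.047 / 0.092903 = 334.187 ft²

334 ft²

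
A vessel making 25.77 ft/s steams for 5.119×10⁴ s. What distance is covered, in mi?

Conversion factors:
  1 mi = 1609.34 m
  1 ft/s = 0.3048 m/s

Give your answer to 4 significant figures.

249.8 mi

25.77 ft/s × 0.3048 → 7.8547 m/s
d = v × t = 7.8547 m/s × 51190 s = 402082 m
402082 m ÷ (1609.34 m/mi) = 249.843 mi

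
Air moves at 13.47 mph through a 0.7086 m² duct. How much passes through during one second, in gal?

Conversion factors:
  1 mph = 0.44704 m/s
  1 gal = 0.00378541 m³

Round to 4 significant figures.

1127 gal

13.47 mph × 0.44704 → 6.02163 m/s
V = v × A × t = 6.02163 m/s × 0.7086 m² × 1 s = 4.26693 m³
4.26693 m³ ÷ (0.00378541 m³/gal) = 1127.2 gal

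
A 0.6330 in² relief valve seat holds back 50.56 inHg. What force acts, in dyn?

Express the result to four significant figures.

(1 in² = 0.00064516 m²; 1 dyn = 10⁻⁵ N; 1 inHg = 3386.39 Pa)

6.992×10⁶ dyn

50.56 inHg × 3386.39 → 171216 Pa
0.6330 in² × 0.00064516 → 4.08386×10⁻⁴ m²
F = P × A = 171216 Pa × 4.08386×10⁻⁴ m² = 69.9222 N
69.9222 N ÷ (10⁻⁵ N/dyn) = 6.99222×10⁶ dyn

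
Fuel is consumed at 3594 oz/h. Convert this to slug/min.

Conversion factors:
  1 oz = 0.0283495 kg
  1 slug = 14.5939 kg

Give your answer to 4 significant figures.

3594 oz/h × 0.0283495 kg/oz ÷ 3600 s/h = 0.0283023 kg/s
0.0283023 kg/s ÷ 14.5939 kg/slug × 60 s/min = 0.116359 slug/min

0.1164 slug/min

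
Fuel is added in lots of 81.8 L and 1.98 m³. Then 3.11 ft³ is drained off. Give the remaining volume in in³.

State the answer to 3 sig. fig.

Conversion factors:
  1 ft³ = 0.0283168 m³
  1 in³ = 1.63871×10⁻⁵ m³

81.8 L × 0.001 = 0.0818 m³
1.98 m³ (already m³)
3.11 ft³ × 0.0283168 = 0.0880652 m³
Net: 0.0818 + 1.98 − 0.0880652 = 1.97373 m³
In in³: 1.97373 / 1.63871×10⁻⁵ = 120444 in³

1.20×10⁵ in³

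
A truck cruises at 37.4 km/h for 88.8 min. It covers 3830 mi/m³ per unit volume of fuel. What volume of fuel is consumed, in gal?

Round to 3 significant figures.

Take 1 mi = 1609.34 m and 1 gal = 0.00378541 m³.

2.37 gal

37.4 km/h → 10.3889 m/s
88.8 min → 5328 s
d = v × t = 10.3889 × 5328 = 55352.1 m
3830 mi/m³ → 6.16377×10⁶ m/m³
V = d / (distance per unit fuel) = 55352.1 / 6.16377×10⁶ = 0.00898023 m³
In gal: 0.00898023 / 0.00378541 = 2.37233 gal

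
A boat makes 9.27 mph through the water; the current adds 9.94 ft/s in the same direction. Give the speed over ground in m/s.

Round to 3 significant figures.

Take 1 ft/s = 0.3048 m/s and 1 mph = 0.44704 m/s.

9.27 mph × 0.44704 = 4.14406 m/s
9.94 ft/s × 0.3048 = 3.02971 m/s
Sum: 4.14406 + 3.02971 = 7.17377 m/s

7.17 m/s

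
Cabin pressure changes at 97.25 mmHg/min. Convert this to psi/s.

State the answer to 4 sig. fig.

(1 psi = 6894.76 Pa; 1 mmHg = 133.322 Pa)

0.03134 psi/s

97.25 mmHg/min × 133.322 Pa/mmHg ÷ 60 s/min = 216.093 Pa/s
216.093 Pa/s ÷ 6894.76 Pa/psi = 0.0313416 psi/s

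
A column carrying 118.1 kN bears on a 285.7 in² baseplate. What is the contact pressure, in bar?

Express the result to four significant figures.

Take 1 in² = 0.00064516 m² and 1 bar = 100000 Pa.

6.407 bar

118.1 kN × 1000 → 118100 N
285.7 in² × 0.00064516 → 0.184322 m²
P = F / A = 118100 N / 0.184322 m² = 640727 Pa
640727 Pa ÷ (100000 Pa/bar) = 6.40727 bar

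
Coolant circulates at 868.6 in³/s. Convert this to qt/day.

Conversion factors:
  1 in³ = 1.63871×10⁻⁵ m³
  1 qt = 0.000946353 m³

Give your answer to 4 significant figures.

1.300×10⁶ qt/day

868.6 in³/s × 1.63871×10⁻⁵ m³/in³ = 0.0142338 m³/s
0.0142338 m³/s ÷ 0.000946353 m³/qt × 86400 s/day = 1.29952×10⁶ qt/day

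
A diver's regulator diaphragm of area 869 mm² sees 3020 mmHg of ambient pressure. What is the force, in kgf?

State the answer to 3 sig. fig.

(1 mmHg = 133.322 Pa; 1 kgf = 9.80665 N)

3020 mmHg × 133.322 = 402632 Pa
869 mm² × 10⁻⁶ = 8.69×10⁻⁴ m²
F = P × A = 402632 Pa × 8.69×10⁻⁴ m² = 349.887 N
349.887 N ÷ (9.80665 N/kgf) = 35.6785 kgf

35.7 kgf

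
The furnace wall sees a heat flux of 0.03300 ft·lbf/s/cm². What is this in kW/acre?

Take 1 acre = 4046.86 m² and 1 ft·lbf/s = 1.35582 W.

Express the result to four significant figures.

0.03300 ft·lbf/s/cm² × 1.35582 W/ft·lbf/s ÷ 0.0001 m²/cm² = 447.421 W/m²
447.421 W/m² ÷ 1000 W/kW × 4046.86 m²/acre = 1810.65 kW/acre

1811 kW/acre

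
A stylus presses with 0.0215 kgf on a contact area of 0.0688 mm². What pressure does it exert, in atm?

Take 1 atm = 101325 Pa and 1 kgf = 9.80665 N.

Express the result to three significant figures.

30.2 atm

0.0215 kgf × 9.80665 → 0.210843 N
0.0688 mm² × 10⁻⁶ → 6.88×10⁻⁸ m²
P = F / A = 0.210843 N / 6.88×10⁻⁸ m² = 3.06458×10⁶ Pa
3.06458×10⁶ Pa ÷ (101325 Pa/atm) = 30.2451 atm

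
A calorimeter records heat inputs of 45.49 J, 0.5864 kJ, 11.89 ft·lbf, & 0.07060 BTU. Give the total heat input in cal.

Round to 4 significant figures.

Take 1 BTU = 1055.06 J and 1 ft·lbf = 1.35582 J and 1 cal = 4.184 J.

45.49 J (already J)
0.5864 kJ × 1000 = 586.4 J
11.89 ft·lbf × 1.35582 = 16.1207 J
0.07060 BTU × 1055.06 = 74.4872 J
Combined: 45.49 + 586.4 + 16.1207 + 74.4872 = 722.498 J
In cal: 722.498 / 4.184 = 172.681 cal

172.7 cal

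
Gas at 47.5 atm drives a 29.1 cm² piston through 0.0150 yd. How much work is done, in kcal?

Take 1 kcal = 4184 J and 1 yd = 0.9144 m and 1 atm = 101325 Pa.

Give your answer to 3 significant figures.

47.5 atm → 4.81294×10⁶ Pa
29.1 cm² → 0.00291 m²
F = P × A = 4.81294×10⁶ × 0.00291 = 14005.7 N
0.0150 yd → 0.013716 m
W = F × d = 14005.7 × 0.013716 = 192.102 J
In kcal: 192.102 / 4184 = 0.0459135 kcal

0.0459 kcal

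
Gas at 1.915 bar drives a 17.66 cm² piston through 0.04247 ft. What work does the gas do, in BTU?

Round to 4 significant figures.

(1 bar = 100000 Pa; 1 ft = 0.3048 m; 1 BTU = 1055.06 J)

1.915 bar → 191500 Pa
17.66 cm² → 0.001766 m²
F = P × A = 191500 × 0.001766 = 338.189 N
0.04247 ft → 0.0129449 m
W = F × d = 338.189 × 0.0129449 = 4.37782 J
In BTU: 4.37782 / 1055.06 = 0.00414936 BTU

0.004149 BTU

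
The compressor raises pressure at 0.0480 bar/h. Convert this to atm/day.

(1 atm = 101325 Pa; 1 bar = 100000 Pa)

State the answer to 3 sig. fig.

0.0480 bar/h × 100000 Pa/bar ÷ 3600 s/h = 1.33333 Pa/s
1.33333 Pa/s ÷ 101325 Pa/atm × 86400 s/day = 1.13693 atm/day

1.14 atm/day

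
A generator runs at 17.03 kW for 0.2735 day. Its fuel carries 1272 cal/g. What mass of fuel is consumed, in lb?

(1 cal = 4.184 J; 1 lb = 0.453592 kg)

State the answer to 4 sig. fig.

166.7 lb

17.03 kW → 17030 W
0.2735 day → 23630.4 s
E = P × t = 17030 × 23630.4 = 4.02426×10⁸ J
1272 cal/g → 5.32205×10⁶ J/kg
m = E / e_s = 4.02426×10⁸ / 5.32205×10⁶ = 75.6148 kg
In lb: 75.6148 / 0.453592 = 166.702 lb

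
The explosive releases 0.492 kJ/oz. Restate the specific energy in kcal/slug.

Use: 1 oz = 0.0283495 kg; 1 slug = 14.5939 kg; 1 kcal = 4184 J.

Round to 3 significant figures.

60.5 kcal/slug

0.492 kJ/oz × 1000 J/kJ ÷ 0.0283495 kg/oz = 17354.8 J/kg
17354.8 J/kg ÷ 4184 J/kcal × 14.5939 kg/slug = 60.534 kcal/slug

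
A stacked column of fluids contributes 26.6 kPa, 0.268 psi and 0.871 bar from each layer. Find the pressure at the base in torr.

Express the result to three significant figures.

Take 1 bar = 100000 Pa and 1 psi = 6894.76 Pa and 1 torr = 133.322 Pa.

867 torr

26.6 kPa × 1000 = 26600 Pa
0.268 psi × 6894.76 = 1847.8 Pa
0.871 bar × 100000 = 87100 Pa
Combined: 26600 + 1847.8 + 87100 = 115548 Pa
In torr: 115548 / 133.322 = 866.684 torr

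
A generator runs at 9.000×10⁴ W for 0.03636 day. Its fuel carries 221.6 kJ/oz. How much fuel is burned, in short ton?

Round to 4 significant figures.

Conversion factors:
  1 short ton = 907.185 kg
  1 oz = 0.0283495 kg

0.03987 short ton

0.03636 day → 3141.5 s
E = P × t = 90000 × 3141.5 = 2.82735×10⁸ J
221.6 kJ/oz → 7.81672×10⁶ J/kg
m = E / e_s = 2.82735×10⁸ / 7.81672×10⁶ = 36.1705 kg
In short ton: 36.1705 / 907.185 = 0.0398711 short ton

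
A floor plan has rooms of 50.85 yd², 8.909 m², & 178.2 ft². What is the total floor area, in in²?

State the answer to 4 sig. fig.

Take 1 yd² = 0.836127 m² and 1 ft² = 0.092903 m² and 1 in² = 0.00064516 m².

50.85 yd² × 0.836127 = 42.5171 m²
8.909 m² (already m²)
178.2 ft² × 0.092903 = 16.5553 m²
Combined: 42.5171 + 8.909 + 16.5553 = 67.9814 m²
In in²: 67.9814 / 0.00064516 = 105371 in²

1.054×10⁵ in²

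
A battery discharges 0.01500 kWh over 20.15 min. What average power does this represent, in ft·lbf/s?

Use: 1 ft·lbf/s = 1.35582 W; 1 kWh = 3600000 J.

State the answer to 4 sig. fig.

32.94 ft·lbf/s

0.01500 kWh × 3600000 = 54000 J
20.15 min × 60 = 1209 s
P = E / t = 54000 J / 1209 s = 44.665 W
44.665 W ÷ (1.35582 W/ft·lbf/s) = 32.9432 ft·lbf/s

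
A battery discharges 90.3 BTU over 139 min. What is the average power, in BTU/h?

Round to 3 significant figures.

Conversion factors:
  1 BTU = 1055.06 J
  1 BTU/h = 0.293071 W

39.0 BTU/h

90.3 BTU × 1055.06 = 95271.9 J
139 min × 60 = 8340 s
P = E / t = 95271.9 J / 8340 s = 11.4235 W
11.4235 W ÷ (0.293071 W/BTU/h) = 38.9786 BTU/h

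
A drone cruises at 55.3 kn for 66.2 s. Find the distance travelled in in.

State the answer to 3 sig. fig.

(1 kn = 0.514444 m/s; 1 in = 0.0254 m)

7.41×10⁴ in

55.3 kn × 0.514444 → 28.4488 m/s
d = v × t = 28.4488 m/s × 66.2 s = 1883.31 m
1883.31 m ÷ (0.0254 m/in) = 74146.1 in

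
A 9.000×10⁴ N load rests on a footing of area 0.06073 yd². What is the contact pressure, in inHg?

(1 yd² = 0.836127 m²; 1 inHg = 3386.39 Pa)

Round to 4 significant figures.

523.4 inHg

0.06073 yd² × 0.836127 → 0.050778 m²
P = F / A = 90000 N / 0.050778 m² = 1.77242×10⁶ Pa
1.77242×10⁶ Pa ÷ (3386.39 Pa/inHg) = 523.395 inHg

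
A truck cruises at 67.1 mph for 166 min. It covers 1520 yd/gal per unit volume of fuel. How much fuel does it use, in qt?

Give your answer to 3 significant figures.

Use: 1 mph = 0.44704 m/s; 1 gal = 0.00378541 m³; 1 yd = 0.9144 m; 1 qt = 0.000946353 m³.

67.1 mph → 29.9964 m/s
166 min → 9960 s
d = v × t = 29.9964 × 9960 = 298764 m
1520 yd/gal → 367170 m/m³
V = d / (distance per unit fuel) = 298764 / 367170 = 0.813694 m³
In qt: 0.813694 / 0.000946353 = 859.821 qt

860 qt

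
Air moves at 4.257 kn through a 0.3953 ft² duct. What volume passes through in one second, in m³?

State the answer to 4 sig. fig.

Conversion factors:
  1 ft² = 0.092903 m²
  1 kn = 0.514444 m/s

4.257 kn × 0.514444 → 2.18999 m/s
0.3953 ft² × 0.092903 → 0.0367246 m²
V = v × A × t = 2.18999 m/s × 0.0367246 m² × 1 s = 0.0804265 m³

0.08043 m³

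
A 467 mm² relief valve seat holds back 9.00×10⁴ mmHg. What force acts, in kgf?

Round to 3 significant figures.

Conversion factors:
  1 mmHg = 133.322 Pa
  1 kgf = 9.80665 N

571 kgf

9.00×10⁴ mmHg × 133.322 = 1.1999×10⁷ Pa
467 mm² × 10⁻⁶ = 4.67×10⁻⁴ m²
F = P × A = 1.1999×10⁷ Pa × 4.67×10⁻⁴ m² = 5603.53 N
5603.53 N ÷ (9.80665 N/kgf) = 571.401 kgf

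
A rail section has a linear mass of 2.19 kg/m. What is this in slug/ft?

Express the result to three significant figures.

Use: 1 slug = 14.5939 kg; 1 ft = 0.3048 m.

2.19 kg/m is already 2.19 kg/m
2.19 kg/m ÷ 14.5939 kg/slug × 0.3048 m/ft = 0.0457391 slug/ft

0.0457 slug/ft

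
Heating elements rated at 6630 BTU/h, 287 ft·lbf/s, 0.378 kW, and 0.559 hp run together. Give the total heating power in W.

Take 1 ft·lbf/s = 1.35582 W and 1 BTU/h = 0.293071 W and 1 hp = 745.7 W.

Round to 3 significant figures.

6630 BTU/h × 0.293071 = 1943.06 W
287 ft·lbf/s × 1.35582 = 389.12 W
0.378 kW × 1000 = 378 W
0.559 hp × 745.7 = 416.846 W
Combined: 1943.06 + 389.12 + 378 + 416.846 = 3127.03 W

3130 W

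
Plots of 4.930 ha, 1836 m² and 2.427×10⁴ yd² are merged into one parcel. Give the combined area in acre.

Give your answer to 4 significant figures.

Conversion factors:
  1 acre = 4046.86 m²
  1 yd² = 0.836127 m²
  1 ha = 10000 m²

17.65 acre

4.930 ha × 10000 = 49300 m²
1836 m² (already m²)
2.427×10⁴ yd² × 0.836127 = 20292.8 m²
Total: 49300 + 1836 + 20292.8 = 71428.8 m²
In acre: 71428.8 / 4046.86 = 17.6504 acre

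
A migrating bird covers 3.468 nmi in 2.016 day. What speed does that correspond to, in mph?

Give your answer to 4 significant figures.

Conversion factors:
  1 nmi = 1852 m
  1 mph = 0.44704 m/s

3.468 nmi × 1852 = 6422.74 m
2.016 day × 86400 = 174182 s
v = d / t = 6422.74 m / 174182 s = 0.0368737 m/s
0.0368737 m/s ÷ (0.44704 m/s/mph) = 0.0824841 mph

0.08248 mph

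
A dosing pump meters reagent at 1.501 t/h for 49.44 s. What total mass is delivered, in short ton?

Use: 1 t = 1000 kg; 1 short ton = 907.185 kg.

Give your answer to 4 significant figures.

0.02272 short ton

1.501 t/h → 0.416944 kg/s
m = ṁ × t = 0.416944 × 49.44 = 20.6137 kg
In short ton: 20.6137 / 907.185 = 0.0227227 short ton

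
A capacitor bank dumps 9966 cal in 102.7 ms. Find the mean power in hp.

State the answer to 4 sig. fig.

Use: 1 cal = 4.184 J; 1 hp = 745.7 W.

544.5 hp

9966 cal × 4.184 → 41697.7 J
102.7 ms × 0.001 → 0.1027 s
P = E / t = 41697.7 J / 0.1027 s = 406015 W
406015 W ÷ (745.7 W/hp) = 544.475 hp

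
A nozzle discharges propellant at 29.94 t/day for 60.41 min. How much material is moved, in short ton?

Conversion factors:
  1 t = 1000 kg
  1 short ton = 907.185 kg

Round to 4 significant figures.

29.94 t/day → 0.346528 kg/s
60.41 min → 3624.6 s
m = ṁ × t = 0.346528 × 3624.6 = 1256.03 kg
In short ton: 1256.03 / 907.185 = 1.38454 short ton

1.385 short ton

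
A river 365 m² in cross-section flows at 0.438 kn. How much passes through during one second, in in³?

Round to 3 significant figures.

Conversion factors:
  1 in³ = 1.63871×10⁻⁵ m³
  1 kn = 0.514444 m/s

5.02×10⁶ in³

0.438 kn × 0.514444 → 0.225326 m/s
V = v × A × t = 0.225326 m/s × 365 m² × 1 s = 82.244 m³
82.244 m³ ÷ (1.63871×10⁻⁵ m³/in³) = 5.01883×10⁶ in³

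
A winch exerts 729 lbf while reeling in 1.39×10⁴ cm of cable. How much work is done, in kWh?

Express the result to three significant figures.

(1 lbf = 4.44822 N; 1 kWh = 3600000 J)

0.125 kWh

729 lbf × 4.44822 → 3242.75 N
1.39×10⁴ cm × 0.01 → 139 m
W = F × d = 3242.75 N × 139 m = 450742 J
450742 J ÷ (3600000 J/kWh) = 0.125206 kWh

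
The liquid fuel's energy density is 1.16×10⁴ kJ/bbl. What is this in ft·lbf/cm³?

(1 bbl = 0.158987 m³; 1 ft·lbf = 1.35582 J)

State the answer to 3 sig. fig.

53.8 ft·lbf/cm³

1.16×10⁴ kJ/bbl × 1000 J/kJ ÷ 0.158987 m³/bbl = 7.29619×10⁷ J/m³
7.29619×10⁷ J/m³ ÷ 1.35582 J/ft·lbf × 10⁻⁶ m³/cm³ = 53.8139 ft·lbf/cm³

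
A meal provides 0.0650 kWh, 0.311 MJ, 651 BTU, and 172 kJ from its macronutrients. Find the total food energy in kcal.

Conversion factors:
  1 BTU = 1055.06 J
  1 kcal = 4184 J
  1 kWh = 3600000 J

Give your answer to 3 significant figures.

0.0650 kWh × 3600000 = 234000 J
0.311 MJ × 1000000 = 311000 J
651 BTU × 1055.06 = 686844 J
172 kJ × 1000 = 172000 J
Combined: 234000 + 311000 + 686844 + 172000 = 1.40384×10⁶ J
In kcal: 1.40384×10⁶ / 4184 = 335.526 kcal

336 kcal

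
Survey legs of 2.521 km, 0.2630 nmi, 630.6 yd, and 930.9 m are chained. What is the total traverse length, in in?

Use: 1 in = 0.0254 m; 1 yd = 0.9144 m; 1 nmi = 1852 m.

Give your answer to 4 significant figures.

2.521 km × 1000 = 2521 m
0.2630 nmi × 1852 = 487.076 m
630.6 yd × 0.9144 = 576.621 m
930.9 m (already m)
Sum: 2521 + 487.076 + 576.621 + 930.9 = 4515.6 m
In in: 4515.6 / 0.0254 = 177780 in

1.778×10⁵ in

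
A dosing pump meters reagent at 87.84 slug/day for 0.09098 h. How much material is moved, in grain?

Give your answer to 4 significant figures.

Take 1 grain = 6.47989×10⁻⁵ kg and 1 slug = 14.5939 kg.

87.84 slug/day → 0.0148371 kg/s
0.09098 h → 327.528 s
m = ṁ × t = 0.0148371 × 327.528 = 4.85957 kg
In grain: 4.85957 / 6.47989×10⁻⁵ = 74994.6 grain

7.499×10⁴ grain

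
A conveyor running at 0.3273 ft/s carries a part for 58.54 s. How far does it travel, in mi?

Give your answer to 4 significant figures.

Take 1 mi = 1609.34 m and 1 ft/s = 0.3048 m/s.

0.3273 ft/s × 0.3048 = 0.099761 m/s
d = v × t = 0.099761 m/s × 58.54 s = 5.84001 m
5.84001 m ÷ (1609.34 m/mi) = 0.00362882 mi

0.003629 mi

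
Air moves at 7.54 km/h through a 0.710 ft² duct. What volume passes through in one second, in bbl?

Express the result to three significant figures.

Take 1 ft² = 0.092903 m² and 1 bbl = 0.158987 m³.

0.869 bbl

7.54 km/h × (1/3.6) → 2.09444 m/s
0.710 ft² × 0.092903 → 0.0659611 m²
V = v × A × t = 2.09444 m/s × 0.0659611 m² × 1 s = 0.138152 m³
0.138152 m³ ÷ (0.158987 m³/bbl) = 0.868952 bbl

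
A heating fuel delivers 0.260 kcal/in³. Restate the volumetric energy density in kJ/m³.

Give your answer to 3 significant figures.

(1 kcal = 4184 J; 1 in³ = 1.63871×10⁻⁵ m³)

0.260 kcal/in³ × 4184 J/kcal ÷ 1.63871×10⁻⁵ m³/in³ = 6.63839×10⁷ J/m³
6.63839×10⁷ J/m³ ÷ 1000 J/kJ = 66383.9 kJ/m³

6.64×10⁴ kJ/m³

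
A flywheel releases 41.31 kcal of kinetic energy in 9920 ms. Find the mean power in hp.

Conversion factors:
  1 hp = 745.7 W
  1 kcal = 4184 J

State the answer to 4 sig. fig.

23.37 hp

41.31 kcal × 4184 = 172841 J
9920 ms × 0.001 = 9.92 s
P = E / t = 172841 J / 9.92 s = 17423.5 W
17423.5 W ÷ (745.7 W/hp) = 23.3653 hp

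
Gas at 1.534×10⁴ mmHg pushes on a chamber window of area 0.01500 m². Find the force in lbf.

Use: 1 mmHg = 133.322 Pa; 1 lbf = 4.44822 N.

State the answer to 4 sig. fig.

1.534×10⁴ mmHg × 133.322 = 2.04516×10⁶ Pa
F = P × A = 2.04516×10⁶ Pa × 0.015 m² = 30677.4 N
30677.4 N ÷ (4.44822 N/lbf) = 6896.56 lbf

6897 lbf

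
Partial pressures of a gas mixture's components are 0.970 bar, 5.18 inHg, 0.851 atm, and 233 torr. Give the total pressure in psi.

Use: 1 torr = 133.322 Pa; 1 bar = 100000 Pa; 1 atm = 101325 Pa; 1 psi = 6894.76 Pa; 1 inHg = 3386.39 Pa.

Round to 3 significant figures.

0.970 bar × 100000 = 97000 Pa
5.18 inHg × 3386.39 = 17541.5 Pa
0.851 atm × 101325 = 86227.6 Pa
233 torr × 133.322 = 31064 Pa
Combined: 97000 + 17541.5 + 86227.6 + 31064 = 231833 Pa
In psi: 231833 / 6894.76 = 33.6245 psi

33.6 psi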